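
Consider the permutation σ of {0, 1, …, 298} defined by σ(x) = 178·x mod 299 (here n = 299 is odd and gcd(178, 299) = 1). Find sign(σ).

-1

Trace 159: π^k(159) = [159, 196, 204, 133, 53, 165, 68] for k=0..6.
10 cycles of lengths [66, 66, 66, 66, 22, 3, 3, 3, 3, 1].
sign(π) = (−1)^{n − #cycles} = (−1)^{299−10} = (−1)^289 = -1.
(178|299)_J = -1 (Zolotarev's lemma cross-check).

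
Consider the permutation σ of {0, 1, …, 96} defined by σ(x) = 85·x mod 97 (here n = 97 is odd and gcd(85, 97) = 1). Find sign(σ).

Orbit of 50 under x↦85x: [50, 79, 22, 27, 64, 8, 1]… (length divides ord_97(85)).
Cycle type of π: 16×6 + 1; total 7 cycles.
With 7 cycles on 97 points, sign = (−1)^{97−7} = +1.
Via Zolotarev, sign(π_{85}) = (85|97) = +1.

+1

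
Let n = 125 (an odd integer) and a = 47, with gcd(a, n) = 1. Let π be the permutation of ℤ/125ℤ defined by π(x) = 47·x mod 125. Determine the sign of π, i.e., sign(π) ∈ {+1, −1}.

-1

Orbit of 101 under x↦47x: [101, 122, 109, 123, 31, 82, 104]… (length divides ord_125(47)).
Cycle type of π: 100 + 20 + 4 + 1; total 4 cycles.
With 4 cycles on 125 points, sign = (−1)^{125−4} = -1.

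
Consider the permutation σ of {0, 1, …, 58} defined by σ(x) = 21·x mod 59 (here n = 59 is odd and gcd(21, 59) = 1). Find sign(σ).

Trace 7: π^k(7) = [7, 29, 19, 45, 1, 21, 28] for k=0..6.
3 cycles of lengths [29, 29, 1].
With 3 cycles on 59 points, sign = (−1)^{59−3} = +1.

+1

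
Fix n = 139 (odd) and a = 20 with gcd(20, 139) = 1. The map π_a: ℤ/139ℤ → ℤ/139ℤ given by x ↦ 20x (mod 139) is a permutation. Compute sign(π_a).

+1

Orbit of 36 under x↦20x: [36, 25, 83, 131, 118, 136, 79]… (length divides ord_139(20)).
The orbit structure of x ↦ 20x mod 139: 3 orbits of sizes [69, 69, 1].
n − c = 139 − 3 = 136; sign = (−1)^136 = +1.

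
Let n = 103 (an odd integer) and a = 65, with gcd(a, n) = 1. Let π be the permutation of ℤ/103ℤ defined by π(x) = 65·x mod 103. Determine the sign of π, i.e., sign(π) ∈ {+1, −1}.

-1

Trace 74: π^k(74) = [74, 72, 45, 41, 90, 82, 77] for k=0..6.
Cycle type of π: 102 + 1; total 2 cycles.
103 − 2 = 101 transpositions; sign(π) = (−1)^101 = -1.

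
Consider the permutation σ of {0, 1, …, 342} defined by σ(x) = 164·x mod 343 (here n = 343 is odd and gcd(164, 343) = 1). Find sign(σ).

-1

Start at x=111: 111 → 25 → 327 → 120 → 129 → 233 → 139 → … (one orbit).
Cycle lengths of π_164 on ℤ/343ℤ: [294, 42, 6, 1]; 4 cycles in total.
With 4 cycles on 343 points, sign = (−1)^{343−4} = -1.
(164|343)_J = -1 (Zolotarev's lemma cross-check).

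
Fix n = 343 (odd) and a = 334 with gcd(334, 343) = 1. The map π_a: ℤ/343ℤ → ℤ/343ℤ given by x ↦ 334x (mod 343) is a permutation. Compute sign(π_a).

-1

Start at x=244: 244 → 205 → 213 → 141 → 103 → 102 → 111 → … (one orbit).
Cycle type of π: 294 + 42 + 6 + 1; total 4 cycles.
4 cycles on 343: each ℓ→(−1)^(ℓ−1), product (−1)^339 = -1.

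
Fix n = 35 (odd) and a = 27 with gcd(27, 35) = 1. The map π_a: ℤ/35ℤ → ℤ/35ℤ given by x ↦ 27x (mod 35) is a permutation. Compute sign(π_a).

Orbit of 13 under x↦27x: [13, 1, 27, 29]… (length divides ord_35(27)).
π_27 has 11 disjoint cycles with lengths [4, 4, 4, 4, 4, 4, 4, 2, 2, 2, 1] on {0,…,34}.
With 11 cycles on 35 points, sign = (−1)^{35−11} = +1.

+1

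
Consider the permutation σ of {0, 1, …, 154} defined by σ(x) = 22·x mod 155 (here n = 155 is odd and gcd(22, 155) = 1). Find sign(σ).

Orbit of 9 under x↦22x: [9, 43, 16, 42, 149, 23, 41]… (length divides ord_155(22)).
Cycle type of π: 60×2 + 30 + 4 + 1; total 5 cycles.
With 5 cycles on 155 points, sign = (−1)^{155−5} = +1.

+1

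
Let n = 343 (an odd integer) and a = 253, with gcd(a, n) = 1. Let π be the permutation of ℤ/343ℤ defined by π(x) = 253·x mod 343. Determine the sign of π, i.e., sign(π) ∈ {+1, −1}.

+1

Start at x=316: 316 → 29 → 134 → 288 → 148 → 57 → 15 → … (one orbit).
Decompose π into cycles: lengths [49, 49, 49, 49, 49, 49, 7, 7, 7, 7, 7, 7, 1, 1, 1, 1, 1, 1, 1] (19 cycles, including the fixed point 0).
Σ(ℓ_i−1) = 343−19 = 324; sign = (−1)^324 = +1.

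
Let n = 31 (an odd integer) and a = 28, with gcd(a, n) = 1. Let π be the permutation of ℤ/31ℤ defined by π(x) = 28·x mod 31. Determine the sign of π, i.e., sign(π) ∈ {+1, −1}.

Orbit of 2 under x↦28x: [2, 25, 18, 8, 7, 10, 1]… (length divides ord_31(28)).
π_28 has 3 disjoint cycles with lengths [15, 15, 1] on {0,…,30}.
With 3 cycles on 31 points, sign = (−1)^{31−3} = +1.
Check: (28/31) = +1 by Zolotarev.

+1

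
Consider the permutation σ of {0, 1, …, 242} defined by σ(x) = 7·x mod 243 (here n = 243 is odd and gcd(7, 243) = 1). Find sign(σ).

Orbit of 151 under x↦7x: [151, 85, 109, 34, 238, 208, 241]… (length divides ord_243(7)).
Cycle type of π: 81×2 + 27×2 + 9×2 + 3×2 + 1×3; total 11 cycles.
With 11 cycles on 243 points, sign = (−1)^{243−11} = +1.
(7|243)_J = +1 (Zolotarev's lemma cross-check).

+1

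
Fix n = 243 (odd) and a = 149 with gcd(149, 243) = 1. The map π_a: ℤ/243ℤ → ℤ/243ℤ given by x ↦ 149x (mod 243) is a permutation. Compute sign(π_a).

-1

Trace 175: π^k(175) = [175, 74, 91, 194, 232, 62, 4] for k=0..6.
Cycle lengths of π_149 on ℤ/243ℤ: [162, 54, 18, 6, 2, 1]; 6 cycles in total.
sign(π) = (−1)^{n − #cycles} = (−1)^{243−6} = (−1)^237 = -1.
Via Zolotarev, sign(π_{149}) = (149|243) = -1.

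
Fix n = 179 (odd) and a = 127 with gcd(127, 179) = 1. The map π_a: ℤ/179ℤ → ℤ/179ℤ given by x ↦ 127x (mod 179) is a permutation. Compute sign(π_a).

-1

Trace 76: π^k(76) = [76, 165, 12, 92, 49, 137, 36] for k=0..6.
The orbit structure of x ↦ 127x mod 179: 2 orbits of sizes [178, 1].
With 2 cycles on 179 points, sign = (−1)^{179−2} = -1.
The Jacobi symbol (127|179) = -1 (Zolotarev) agrees.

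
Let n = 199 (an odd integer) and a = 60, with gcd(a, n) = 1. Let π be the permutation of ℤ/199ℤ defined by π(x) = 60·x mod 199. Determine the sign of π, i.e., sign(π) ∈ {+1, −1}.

-1

Orbit of 18 under x↦60x: [18, 85, 125, 137, 61, 78, 103]… (length divides ord_199(60)).
π_60 has 10 disjoint cycles with lengths [22, 22, 22, 22, 22, 22, 22, 22, 22, 1] on {0,…,198}.
10 cycles on 199: each ℓ→(−1)^(ℓ−1), product (−1)^189 = -1.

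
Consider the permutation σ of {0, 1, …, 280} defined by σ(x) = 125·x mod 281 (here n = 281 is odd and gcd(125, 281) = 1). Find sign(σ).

Orbit of 34 under x↦125x: [34, 35, 160, 49, 224, 181, 145]… (length divides ord_281(125)).
π_125 has 3 disjoint cycles with lengths [140, 140, 1] on {0,…,280}.
With 3 cycles on 281 points, sign = (−1)^{281−3} = +1.
Check: (125/281) = +1 by Zolotarev.

+1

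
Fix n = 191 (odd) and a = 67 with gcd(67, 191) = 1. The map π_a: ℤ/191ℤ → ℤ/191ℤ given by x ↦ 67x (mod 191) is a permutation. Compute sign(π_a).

+1

Trace 17: π^k(17) = [17, 184, 104, 92, 52, 46, 26] for k=0..6.
Cycle lengths of π_67 on ℤ/191ℤ: [95, 95, 1]; 3 cycles in total.
191 − 3 = 188 transpositions; sign(π) = (−1)^188 = +1.
(67|191)_J = +1 (Zolotarev's lemma cross-check).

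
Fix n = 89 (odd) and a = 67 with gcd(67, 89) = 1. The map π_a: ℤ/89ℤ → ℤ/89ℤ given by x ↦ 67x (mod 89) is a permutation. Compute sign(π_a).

+1

Start at x=64: 64 → 16 → 4 → 1 → 67 → 39 → 32 → … (one orbit).
Decompose π into cycles: lengths [11, 11, 11, 11, 11, 11, 11, 11, 1] (9 cycles, including the fixed point 0).
89 − 9 = 80 transpositions; sign(π) = (−1)^80 = +1.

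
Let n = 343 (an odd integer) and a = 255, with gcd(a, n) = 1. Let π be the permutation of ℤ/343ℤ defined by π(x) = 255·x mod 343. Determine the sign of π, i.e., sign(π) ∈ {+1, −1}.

Start at x=160: 160 → 326 → 124 → 64 → 199 → 324 → 300 → … (one orbit).
π_255 has 4 disjoint cycles with lengths [294, 42, 6, 1] on {0,…,342}.
With 4 cycles on 343 points, sign = (−1)^{343−4} = -1.
Check: (255/343) = -1 by Zolotarev.

-1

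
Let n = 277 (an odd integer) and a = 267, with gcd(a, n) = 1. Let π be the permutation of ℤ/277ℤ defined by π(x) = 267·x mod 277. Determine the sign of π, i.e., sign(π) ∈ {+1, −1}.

+1

Orbit of 84 under x↦267x: [84, 268, 90, 208, 136, 25, 27]… (length divides ord_277(267)).
Decompose π into cycles: lengths [138, 138, 1] (3 cycles, including the fixed point 0).
3 cycles on 277: each ℓ→(−1)^(ℓ−1), product (−1)^274 = +1.
Check: (267/277) = +1 by Zolotarev.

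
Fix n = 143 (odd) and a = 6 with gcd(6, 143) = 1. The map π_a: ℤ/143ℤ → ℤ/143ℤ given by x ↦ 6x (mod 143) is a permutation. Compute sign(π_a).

+1

Trace 48: π^k(48) = [48, 2, 12, 72, 3, 18, 108] for k=0..6.
Decompose π into cycles: lengths [60, 60, 12, 10, 1] (5 cycles, including the fixed point 0).
Σ(ℓ_i−1) = 143−5 = 138; sign = (−1)^138 = +1.
Via Zolotarev, sign(π_{6}) = (6|143) = +1.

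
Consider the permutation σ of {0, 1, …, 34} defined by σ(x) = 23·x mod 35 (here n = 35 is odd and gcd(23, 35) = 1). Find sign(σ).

-1

Orbit of 32 under x↦23x: [32, 1, 23, 4, 22, 16, 18]… (length divides ord_35(23)).
π_23 has 6 disjoint cycles with lengths [12, 12, 4, 3, 3, 1] on {0,…,34}.
n − c = 35 − 6 = 29; sign = (−1)^29 = -1.
(23|35)_J = -1 (Zolotarev's lemma cross-check).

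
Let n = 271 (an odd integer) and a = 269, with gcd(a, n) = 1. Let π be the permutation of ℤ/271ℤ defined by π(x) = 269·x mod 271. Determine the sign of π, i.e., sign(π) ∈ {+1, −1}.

-1

Orbit of 73 under x↦269x: [73, 125, 21, 229, 84, 103, 65]… (length divides ord_271(269)).
The orbit structure of x ↦ 269x mod 271: 2 orbits of sizes [270, 1].
With 2 cycles on 271 points, sign = (−1)^{271−2} = -1.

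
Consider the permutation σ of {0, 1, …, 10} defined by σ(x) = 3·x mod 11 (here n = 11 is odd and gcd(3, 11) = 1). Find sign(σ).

+1

Start at x=5: 5 → 4 → 1 → 3 → 9 → 5 (one orbit).
π_3 has 3 disjoint cycles with lengths [5, 5, 1] on {0,…,10}.
sign(π) = (−1)^{n − #cycles} = (−1)^{11−3} = (−1)^8 = +1.
The Jacobi symbol (3|11) = +1 (Zolotarev) agrees.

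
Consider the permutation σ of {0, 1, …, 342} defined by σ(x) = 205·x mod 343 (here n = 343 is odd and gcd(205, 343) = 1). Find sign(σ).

Start at x=169: 169 → 2 → 67 → 15 → 331 → 284 → 253 → … (one orbit).
Decompose π into cycles: lengths [147, 147, 21, 21, 3, 3, 1] (7 cycles, including the fixed point 0).
n − c = 343 − 7 = 336; sign = (−1)^336 = +1.
Check: (205/343) = +1 by Zolotarev.

+1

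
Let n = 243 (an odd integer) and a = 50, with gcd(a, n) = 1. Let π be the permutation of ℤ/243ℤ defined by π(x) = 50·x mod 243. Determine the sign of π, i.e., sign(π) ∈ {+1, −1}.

Start at x=44: 44 → 13 → 164 → 181 → 59 → 34 → 242 → … (one orbit).
The orbit structure of x ↦ 50x mod 243: 6 orbits of sizes [162, 54, 18, 6, 2, 1].
243 − 6 = 237 transpositions; sign(π) = (−1)^237 = -1.
Via Zolotarev, sign(π_{50}) = (50|243) = -1.

-1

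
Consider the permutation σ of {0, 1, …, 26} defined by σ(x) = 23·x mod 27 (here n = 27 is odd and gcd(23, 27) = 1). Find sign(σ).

Trace 23: π^k(23) = [23, 16, 17, 13, 2, 19, 5] for k=0..6.
The orbit structure of x ↦ 23x mod 27: 4 orbits of sizes [18, 6, 2, 1].
n − c = 27 − 4 = 23; sign = (−1)^23 = -1.
Zolotarev: (23|27) = -1, matching the cycle-count sign.

-1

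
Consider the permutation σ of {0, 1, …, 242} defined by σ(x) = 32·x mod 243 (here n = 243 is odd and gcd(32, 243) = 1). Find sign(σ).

Trace 92: π^k(92) = [92, 28, 167, 241, 179, 139, 74] for k=0..6.
Cycle type of π: 162 + 54 + 18 + 6 + 2 + 1; total 6 cycles.
n − c = 243 − 6 = 237; sign = (−1)^237 = -1.
The Jacobi symbol (32|243) = -1 (Zolotarev) agrees.

-1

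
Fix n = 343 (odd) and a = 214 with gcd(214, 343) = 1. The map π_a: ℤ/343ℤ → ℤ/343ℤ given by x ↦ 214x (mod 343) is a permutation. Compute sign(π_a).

+1

Orbit of 99 under x↦214x: [99, 263, 30, 246, 165, 324, 50]… (length divides ord_343(214)).
Decompose π into cycles: lengths [21, 21, 21, 21, 21, 21, 21, 21, 21, 21, 21, 21, 21, 21, 3, 3, 3, 3, 3, 3, 3, 3, 3, 3, 3, 3, 3, 3, 3, 3, 1] (31 cycles, including the fixed point 0).
343 − 31 = 312 transpositions; sign(π) = (−1)^312 = +1.
(214|343)_J = +1 (Zolotarev's lemma cross-check).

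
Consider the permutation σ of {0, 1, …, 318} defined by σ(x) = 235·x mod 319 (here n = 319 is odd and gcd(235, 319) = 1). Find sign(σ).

-1

Start at x=42: 42 → 300 → 1 → 235 → 38 → 317 → 168 → … (one orbit).
Cycle lengths of π_235 on ℤ/319ℤ: [140, 140, 28, 5, 5, 1]; 6 cycles in total.
sign(π) = (−1)^{n − #cycles} = (−1)^{319−6} = (−1)^313 = -1.
Check: (235/319) = -1 by Zolotarev.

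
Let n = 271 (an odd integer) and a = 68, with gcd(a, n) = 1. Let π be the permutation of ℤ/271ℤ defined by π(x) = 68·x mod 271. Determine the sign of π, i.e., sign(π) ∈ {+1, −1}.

Orbit of 34 under x↦68x: [34, 144, 36, 9, 70, 153, 106]… (length divides ord_271(68)).
Cycle type of π: 135×2 + 1; total 3 cycles.
sign(π) = (−1)^{n − #cycles} = (−1)^{271−3} = (−1)^268 = +1.

+1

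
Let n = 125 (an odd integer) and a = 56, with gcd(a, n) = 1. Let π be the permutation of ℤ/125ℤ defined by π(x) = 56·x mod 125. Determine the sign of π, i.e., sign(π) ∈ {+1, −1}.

Start at x=26: 26 → 81 → 36 → 16 → 21 → 51 → 106 → … (one orbit).
π_56 has 13 disjoint cycles with lengths [25, 25, 25, 25, 5, 5, 5, 5, 1, 1, 1, 1, 1] on {0,…,124}.
13 cycles on 125: each ℓ→(−1)^(ℓ−1), product (−1)^112 = +1.

+1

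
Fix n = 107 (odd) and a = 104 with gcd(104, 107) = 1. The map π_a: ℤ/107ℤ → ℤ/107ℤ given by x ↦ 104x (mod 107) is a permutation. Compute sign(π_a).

Trace 35: π^k(35) = [35, 2, 101, 18, 53, 55, 49] for k=0..6.
The orbit structure of x ↦ 104x mod 107: 2 orbits of sizes [106, 1].
With 2 cycles on 107 points, sign = (−1)^{107−2} = -1.
The Jacobi symbol (104|107) = -1 (Zolotarev) agrees.

-1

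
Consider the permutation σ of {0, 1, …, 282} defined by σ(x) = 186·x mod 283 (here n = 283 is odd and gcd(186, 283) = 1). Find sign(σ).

-1

Start at x=40: 40 → 82 → 253 → 80 → 164 → 223 → 160 → … (one orbit).
The orbit structure of x ↦ 186x mod 283: 2 orbits of sizes [282, 1].
2 cycles on 283: each ℓ→(−1)^(ℓ−1), product (−1)^281 = -1.
(186|283)_J = -1 (Zolotarev's lemma cross-check).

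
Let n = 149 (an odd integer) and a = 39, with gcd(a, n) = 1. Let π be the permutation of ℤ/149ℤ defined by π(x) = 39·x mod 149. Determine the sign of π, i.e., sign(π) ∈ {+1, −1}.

Trace 33: π^k(33) = [33, 95, 129, 114, 125, 107, 1] for k=0..6.
The orbit structure of x ↦ 39x mod 149: 5 orbits of sizes [37, 37, 37, 37, 1].
5 cycles on 149: each ℓ→(−1)^(ℓ−1), product (−1)^144 = +1.
(39|149)_J = +1 (Zolotarev's lemma cross-check).

+1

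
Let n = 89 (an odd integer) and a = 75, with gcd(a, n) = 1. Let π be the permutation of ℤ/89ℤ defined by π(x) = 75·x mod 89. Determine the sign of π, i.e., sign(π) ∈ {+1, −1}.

-1

Trace 24: π^k(24) = [24, 20, 76, 4, 33, 72, 60] for k=0..6.
Decompose π into cycles: lengths [88, 1] (2 cycles, including the fixed point 0).
With 2 cycles on 89 points, sign = (−1)^{89−2} = -1.
Via Zolotarev, sign(π_{75}) = (75|89) = -1.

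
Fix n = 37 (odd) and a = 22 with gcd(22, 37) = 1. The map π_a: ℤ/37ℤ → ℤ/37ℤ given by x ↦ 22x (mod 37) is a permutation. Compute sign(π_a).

Start at x=2: 2 → 7 → 6 → 21 → 18 → 26 → 17 → … (one orbit).
The orbit structure of x ↦ 22x mod 37: 2 orbits of sizes [36, 1].
2 cycles on 37: each ℓ→(−1)^(ℓ−1), product (−1)^35 = -1.
Check: (22/37) = -1 by Zolotarev.

-1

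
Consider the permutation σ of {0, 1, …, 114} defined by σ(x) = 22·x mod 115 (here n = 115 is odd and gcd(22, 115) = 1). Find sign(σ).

Orbit of 22 under x↦22x: [22, 24, 68, 1]… (length divides ord_115(22)).
The orbit structure of x ↦ 22x mod 115: 35 orbits of sizes [4, 4, 4, 4, 4, 4, 4, 4, 4, 4, 4, 4, 4, 4, 4, 4, 4, 4, 4, 4, 4, 4, 4, 2, 2, 2, 2, 2, 2, 2, 2, 2, 2, 2, 1].
n − c = 115 − 35 = 80; sign = (−1)^80 = +1.
(22|115)_J = +1 (Zolotarev's lemma cross-check).

+1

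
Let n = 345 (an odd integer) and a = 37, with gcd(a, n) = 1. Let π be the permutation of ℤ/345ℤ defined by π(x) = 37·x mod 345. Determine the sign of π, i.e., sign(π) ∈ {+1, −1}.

+1

Trace 22: π^k(22) = [22, 124, 103, 16, 247, 169, 43] for k=0..6.
Cycle type of π: 44×6 + 22×3 + 4×3 + 1×3; total 15 cycles.
15 cycles on 345: each ℓ→(−1)^(ℓ−1), product (−1)^330 = +1.
Zolotarev: (37|345) = +1, matching the cycle-count sign.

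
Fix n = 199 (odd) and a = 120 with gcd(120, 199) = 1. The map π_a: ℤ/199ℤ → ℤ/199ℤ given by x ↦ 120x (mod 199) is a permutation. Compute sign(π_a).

Trace 98: π^k(98) = [98, 19, 91, 174, 184, 190, 114] for k=0..6.
Cycle lengths of π_120 on ℤ/199ℤ: [198, 1]; 2 cycles in total.
2 cycles on 199: each ℓ→(−1)^(ℓ−1), product (−1)^197 = -1.

-1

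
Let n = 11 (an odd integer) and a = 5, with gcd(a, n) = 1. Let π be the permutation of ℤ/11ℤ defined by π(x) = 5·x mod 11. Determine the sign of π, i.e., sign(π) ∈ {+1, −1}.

Start at x=1: 1 → 5 → 3 → 4 → 9 → 1 (one orbit).
3 cycles of lengths [5, 5, 1].
11 − 3 = 8 transpositions; sign(π) = (−1)^8 = +1.

+1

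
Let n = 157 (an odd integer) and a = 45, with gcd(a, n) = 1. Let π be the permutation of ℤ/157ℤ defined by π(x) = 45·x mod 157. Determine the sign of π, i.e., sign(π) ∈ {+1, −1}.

Trace 125: π^k(125) = [125, 130, 41, 118, 129, 153, 134] for k=0..6.
π_45 has 4 disjoint cycles with lengths [52, 52, 52, 1] on {0,…,156}.
With 4 cycles on 157 points, sign = (−1)^{157−4} = -1.

-1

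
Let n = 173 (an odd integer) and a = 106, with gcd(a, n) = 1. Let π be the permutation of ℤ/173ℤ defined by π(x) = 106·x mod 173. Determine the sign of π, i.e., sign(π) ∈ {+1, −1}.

+1

Start at x=6: 6 → 117 → 119 → 158 → 140 → 135 → 124 → … (one orbit).
5 cycles of lengths [43, 43, 43, 43, 1].
173 − 5 = 168 transpositions; sign(π) = (−1)^168 = +1.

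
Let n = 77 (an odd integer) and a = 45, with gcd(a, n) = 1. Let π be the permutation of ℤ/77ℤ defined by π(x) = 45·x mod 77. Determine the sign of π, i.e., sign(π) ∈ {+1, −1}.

Start at x=45: 45 → 23 → 34 → 67 → 12 → 1 → 45 (one orbit).
The orbit structure of x ↦ 45x mod 77: 22 orbits of sizes [6, 6, 6, 6, 6, 6, 6, 6, 6, 6, 6, 1, 1, 1, 1, 1, 1, 1, 1, 1, 1, 1].
77 − 22 = 55 transpositions; sign(π) = (−1)^55 = -1.

-1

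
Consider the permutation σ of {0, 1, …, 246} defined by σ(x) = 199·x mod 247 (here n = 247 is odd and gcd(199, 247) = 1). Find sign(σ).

Start at x=144: 144 → 4 → 55 → 77 → 9 → 62 → 235 → … (one orbit).
π_199 has 17 disjoint cycles with lengths [18, 18, 18, 18, 18, 18, 18, 18, 18, 18, 18, 18, 9, 9, 6, 6, 1] on {0,…,246}.
Σ(ℓ_i−1) = 247−17 = 230; sign = (−1)^230 = +1.

+1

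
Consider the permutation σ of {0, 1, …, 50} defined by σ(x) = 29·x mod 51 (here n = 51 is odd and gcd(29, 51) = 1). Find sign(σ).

+1

Start at x=43: 43 → 23 → 4 → 14 → 49 → 44 → 1 → … (one orbit).
The orbit structure of x ↦ 29x mod 51: 5 orbits of sizes [16, 16, 16, 2, 1].
51 − 5 = 46 transpositions; sign(π) = (−1)^46 = +1.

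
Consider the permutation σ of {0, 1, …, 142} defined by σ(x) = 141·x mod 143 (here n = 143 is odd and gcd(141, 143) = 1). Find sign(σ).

Orbit of 9 under x↦141x: [9, 125, 36, 71, 1, 141, 4]… (length divides ord_143(141)).
6 cycles of lengths [60, 60, 12, 5, 5, 1].
Σ(ℓ_i−1) = 143−6 = 137; sign = (−1)^137 = -1.
(141|143)_J = -1 (Zolotarev's lemma cross-check).

-1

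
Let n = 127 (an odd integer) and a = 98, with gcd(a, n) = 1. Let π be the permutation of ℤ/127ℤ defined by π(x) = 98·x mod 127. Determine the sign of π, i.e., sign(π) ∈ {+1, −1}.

+1

Orbit of 74 under x↦98x: [74, 13, 4, 11, 62, 107, 72]… (length divides ord_127(98)).
π_98 has 3 disjoint cycles with lengths [63, 63, 1] on {0,…,126}.
With 3 cycles on 127 points, sign = (−1)^{127−3} = +1.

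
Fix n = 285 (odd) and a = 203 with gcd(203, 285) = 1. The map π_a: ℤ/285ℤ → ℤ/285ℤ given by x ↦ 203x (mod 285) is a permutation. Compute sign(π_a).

-1

Trace 242: π^k(242) = [242, 106, 143, 244, 227, 196, 173] for k=0..6.
14 cycles of lengths [36, 36, 36, 36, 36, 36, 18, 18, 18, 4, 4, 4, 2, 1].
n − c = 285 − 14 = 271; sign = (−1)^271 = -1.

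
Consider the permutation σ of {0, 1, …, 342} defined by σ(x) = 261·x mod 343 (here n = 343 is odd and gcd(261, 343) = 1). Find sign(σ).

+1

Orbit of 242 under x↦261x: [242, 50, 16, 60, 225, 72, 270]… (length divides ord_343(261)).
Cycle lengths of π_261 on ℤ/343ℤ: [147, 147, 21, 21, 3, 3, 1]; 7 cycles in total.
7 cycles on 343: each ℓ→(−1)^(ℓ−1), product (−1)^336 = +1.
Check: (261/343) = +1 by Zolotarev.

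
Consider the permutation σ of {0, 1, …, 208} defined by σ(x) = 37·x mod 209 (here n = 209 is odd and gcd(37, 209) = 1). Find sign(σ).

Start at x=37: 37 → 115 → 75 → 58 → 56 → 191 → 170 → … (one orbit).
Decompose π into cycles: lengths [10, 10, 10, 10, 10, 10, 10, 10, 10, 10, 10, 10, 10, 10, 10, 10, 10, 10, 5, 5, 2, 2, 2, 2, 2, 2, 2, 2, 2, 1] (30 cycles, including the fixed point 0).
n − c = 209 − 30 = 179; sign = (−1)^179 = -1.
Check: (37/209) = -1 by Zolotarev.

-1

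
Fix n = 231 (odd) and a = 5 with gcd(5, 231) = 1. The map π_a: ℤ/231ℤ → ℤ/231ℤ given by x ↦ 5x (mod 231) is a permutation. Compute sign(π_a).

Start at x=38: 38 → 190 → 26 → 130 → 188 → 16 → 80 → … (one orbit).
π_5 has 15 disjoint cycles with lengths [30, 30, 30, 30, 30, 30, 10, 10, 6, 6, 6, 5, 5, 2, 1] on {0,…,230}.
Σ(ℓ_i−1) = 231−15 = 216; sign = (−1)^216 = +1.
Zolotarev: (5|231) = +1, matching the cycle-count sign.

+1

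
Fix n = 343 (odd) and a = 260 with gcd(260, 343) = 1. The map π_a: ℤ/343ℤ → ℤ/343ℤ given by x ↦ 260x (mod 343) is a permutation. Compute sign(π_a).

+1

Start at x=43: 43 → 204 → 218 → 85 → 148 → 64 → 176 → … (one orbit).
π_260 has 19 disjoint cycles with lengths [49, 49, 49, 49, 49, 49, 7, 7, 7, 7, 7, 7, 1, 1, 1, 1, 1, 1, 1] on {0,…,342}.
sign(π) = (−1)^{n − #cycles} = (−1)^{343−19} = (−1)^324 = +1.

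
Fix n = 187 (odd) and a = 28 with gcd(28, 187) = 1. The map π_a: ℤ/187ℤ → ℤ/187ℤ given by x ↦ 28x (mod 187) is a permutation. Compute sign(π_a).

Start at x=156: 156 → 67 → 6 → 168 → 29 → 64 → 109 → … (one orbit).
The orbit structure of x ↦ 28x mod 187: 5 orbits of sizes [80, 80, 16, 10, 1].
sign(π) = (−1)^{n − #cycles} = (−1)^{187−5} = (−1)^182 = +1.
Zolotarev: (28|187) = +1, matching the cycle-count sign.

+1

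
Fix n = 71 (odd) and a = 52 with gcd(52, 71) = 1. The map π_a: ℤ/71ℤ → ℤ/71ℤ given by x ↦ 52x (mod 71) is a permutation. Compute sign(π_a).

Start at x=60: 60 → 67 → 5 → 47 → 30 → 69 → 38 → … (one orbit).
2 cycles of lengths [70, 1].
sign(π) = (−1)^{n − #cycles} = (−1)^{71−2} = (−1)^69 = -1.
Via Zolotarev, sign(π_{52}) = (52|71) = -1.

-1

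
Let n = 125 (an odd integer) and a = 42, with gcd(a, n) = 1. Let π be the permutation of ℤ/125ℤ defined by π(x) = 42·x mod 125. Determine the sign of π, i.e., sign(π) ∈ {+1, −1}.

-1

Orbit of 103 under x↦42x: [103, 76, 67, 64, 63, 21, 7]… (length divides ord_125(42)).
The orbit structure of x ↦ 42x mod 125: 4 orbits of sizes [100, 20, 4, 1].
n − c = 125 − 4 = 121; sign = (−1)^121 = -1.
Via Zolotarev, sign(π_{42}) = (42|125) = -1.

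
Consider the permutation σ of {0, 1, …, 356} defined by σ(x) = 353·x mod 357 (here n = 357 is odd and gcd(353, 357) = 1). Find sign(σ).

Start at x=205: 205 → 251 → 67 → 89 → 1 → 353 → 16 → … (one orbit).
Cycle lengths of π_353 on ℤ/357ℤ: [12, 12, 12, 12, 12, 12, 12, 12, 12, 12, 12, 12, 12, 12, 12, 12, 12, 12, 12, 12, 12, 12, 12, 12, 6, 6, 6, 4, 4, 4, 4, 4, 4, 4, 4, 4, 4, 4, 4, 2, 1]; 41 cycles in total.
sign(π) = (−1)^{n − #cycles} = (−1)^{357−41} = (−1)^316 = +1.
The Jacobi symbol (353|357) = +1 (Zolotarev) agrees.

+1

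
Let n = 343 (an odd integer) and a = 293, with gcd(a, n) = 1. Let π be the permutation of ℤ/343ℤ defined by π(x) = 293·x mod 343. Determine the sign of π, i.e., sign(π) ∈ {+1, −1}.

-1

Trace 1: π^k(1) = [1, 293, 99, 195, 197, 97, 295] for k=0..6.
The orbit structure of x ↦ 293x mod 343: 46 orbits of sizes [14, 14, 14, 14, 14, 14, 14, 14, 14, 14, 14, 14, 14, 14, 14, 14, 14, 14, 14, 14, 14, 2, 2, 2, 2, 2, 2, 2, 2, 2, 2, 2, 2, 2, 2, 2, 2, 2, 2, 2, 2, 2, 2, 2, 2, 1].
With 46 cycles on 343 points, sign = (−1)^{343−46} = -1.
The Jacobi symbol (293|343) = -1 (Zolotarev) agrees.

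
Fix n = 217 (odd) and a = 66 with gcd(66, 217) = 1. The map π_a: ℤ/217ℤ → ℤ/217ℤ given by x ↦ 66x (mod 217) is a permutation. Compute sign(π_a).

-1

Orbit of 128 under x↦66x: [128, 202, 95, 194, 1, 66, 16]… (length divides ord_217(66)).
Decompose π into cycles: lengths [30, 30, 30, 30, 30, 30, 6, 5, 5, 5, 5, 5, 5, 1] (14 cycles, including the fixed point 0).
217 − 14 = 203 transpositions; sign(π) = (−1)^203 = -1.
The Jacobi symbol (66|217) = -1 (Zolotarev) agrees.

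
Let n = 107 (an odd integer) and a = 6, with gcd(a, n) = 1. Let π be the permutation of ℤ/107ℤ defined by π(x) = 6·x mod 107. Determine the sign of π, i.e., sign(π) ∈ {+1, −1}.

-1

Orbit of 57 under x↦6x: [57, 21, 19, 7, 42, 38, 14]… (length divides ord_107(6)).
Decompose π into cycles: lengths [106, 1] (2 cycles, including the fixed point 0).
2 cycles on 107: each ℓ→(−1)^(ℓ−1), product (−1)^105 = -1.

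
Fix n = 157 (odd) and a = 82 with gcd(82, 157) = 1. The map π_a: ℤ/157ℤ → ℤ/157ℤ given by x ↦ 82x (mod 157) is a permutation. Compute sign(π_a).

+1

Start at x=143: 143 → 108 → 64 → 67 → 156 → 75 → 27 → … (one orbit).
The orbit structure of x ↦ 82x mod 157: 7 orbits of sizes [26, 26, 26, 26, 26, 26, 1].
7 cycles on 157: each ℓ→(−1)^(ℓ−1), product (−1)^150 = +1.
Check: (82/157) = +1 by Zolotarev.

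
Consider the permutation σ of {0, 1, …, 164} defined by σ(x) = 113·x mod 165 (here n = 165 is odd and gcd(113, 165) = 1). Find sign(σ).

Start at x=158: 158 → 34 → 47 → 31 → 38 → 4 → 122 → … (one orbit).
15 cycles of lengths [20, 20, 20, 20, 20, 20, 10, 10, 5, 5, 4, 4, 4, 2, 1].
165 − 15 = 150 transpositions; sign(π) = (−1)^150 = +1.

+1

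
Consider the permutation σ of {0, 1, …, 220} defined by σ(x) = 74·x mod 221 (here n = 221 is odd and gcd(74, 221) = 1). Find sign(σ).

-1

Start at x=1: 1 → 74 → 172 → 131 → 191 → 211 → 144 → … (one orbit).
10 cycles of lengths [48, 48, 48, 48, 16, 3, 3, 3, 3, 1].
Σ(ℓ_i−1) = 221−10 = 211; sign = (−1)^211 = -1.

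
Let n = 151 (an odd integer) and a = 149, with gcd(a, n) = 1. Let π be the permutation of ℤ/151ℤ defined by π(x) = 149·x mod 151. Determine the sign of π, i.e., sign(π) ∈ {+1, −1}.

-1

Orbit of 33 under x↦149x: [33, 85, 132, 38, 75, 1, 149]… (length divides ord_151(149)).
Cycle type of π: 30×5 + 1; total 6 cycles.
151 − 6 = 145 transpositions; sign(π) = (−1)^145 = -1.
The Jacobi symbol (149|151) = -1 (Zolotarev) agrees.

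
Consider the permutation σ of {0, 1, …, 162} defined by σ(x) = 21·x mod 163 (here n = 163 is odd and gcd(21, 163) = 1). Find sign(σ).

+1

Trace 146: π^k(146) = [146, 132, 1, 21, 115, 133, 22] for k=0..6.
Cycle type of π: 27×6 + 1; total 7 cycles.
163 − 7 = 156 transpositions; sign(π) = (−1)^156 = +1.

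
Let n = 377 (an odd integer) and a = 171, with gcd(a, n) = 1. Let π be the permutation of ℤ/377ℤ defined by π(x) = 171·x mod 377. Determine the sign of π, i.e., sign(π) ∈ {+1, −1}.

+1

Orbit of 366 under x↦171x: [366, 4, 307, 94, 240, 324, 362]… (length divides ord_377(171)).
π_171 has 7 disjoint cycles with lengths [84, 84, 84, 84, 28, 12, 1] on {0,…,376}.
7 cycles on 377: each ℓ→(−1)^(ℓ−1), product (−1)^370 = +1.
Check: (171/377) = +1 by Zolotarev.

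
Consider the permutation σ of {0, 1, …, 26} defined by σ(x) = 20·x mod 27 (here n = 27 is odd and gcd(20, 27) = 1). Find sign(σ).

-1

Start at x=1: 1 → 20 → 22 → 8 → 25 → 14 → 10 → … (one orbit).
The orbit structure of x ↦ 20x mod 27: 4 orbits of sizes [18, 6, 2, 1].
27 − 4 = 23 transpositions; sign(π) = (−1)^23 = -1.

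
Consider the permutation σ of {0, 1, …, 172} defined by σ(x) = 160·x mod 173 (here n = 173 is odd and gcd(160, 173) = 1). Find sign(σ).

+1

Orbit of 164 under x↦160x: [164, 117, 36, 51, 29, 142, 57]… (length divides ord_173(160)).
Decompose π into cycles: lengths [43, 43, 43, 43, 1] (5 cycles, including the fixed point 0).
With 5 cycles on 173 points, sign = (−1)^{173−5} = +1.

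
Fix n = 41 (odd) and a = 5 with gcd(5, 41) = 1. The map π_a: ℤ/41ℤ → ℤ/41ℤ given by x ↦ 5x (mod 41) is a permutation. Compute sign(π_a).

Trace 36: π^k(36) = [36, 16, 39, 31, 32, 37, 21] for k=0..6.
The orbit structure of x ↦ 5x mod 41: 3 orbits of sizes [20, 20, 1].
n − c = 41 − 3 = 38; sign = (−1)^38 = +1.

+1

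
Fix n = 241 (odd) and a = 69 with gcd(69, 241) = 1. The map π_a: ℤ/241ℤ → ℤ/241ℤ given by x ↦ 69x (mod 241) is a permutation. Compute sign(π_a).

-1

Orbit of 215 under x↦69x: [215, 134, 88, 47, 110, 119, 17]… (length divides ord_241(69)).
Cycle lengths of π_69 on ℤ/241ℤ: [240, 1]; 2 cycles in total.
n − c = 241 − 2 = 239; sign = (−1)^239 = -1.
The Jacobi symbol (69|241) = -1 (Zolotarev) agrees.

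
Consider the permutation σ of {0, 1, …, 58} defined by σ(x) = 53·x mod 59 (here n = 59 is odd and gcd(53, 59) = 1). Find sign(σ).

Orbit of 35 under x↦53x: [35, 26, 21, 51, 48, 7, 17]… (length divides ord_59(53)).
3 cycles of lengths [29, 29, 1].
With 3 cycles on 59 points, sign = (−1)^{59−3} = +1.

+1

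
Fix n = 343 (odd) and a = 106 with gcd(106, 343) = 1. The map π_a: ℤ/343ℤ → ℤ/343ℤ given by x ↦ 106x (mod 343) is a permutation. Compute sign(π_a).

+1

Trace 232: π^k(232) = [232, 239, 295, 57, 211, 71, 323] for k=0..6.
19 cycles of lengths [49, 49, 49, 49, 49, 49, 7, 7, 7, 7, 7, 7, 1, 1, 1, 1, 1, 1, 1].
343 − 19 = 324 transpositions; sign(π) = (−1)^324 = +1.
(106|343)_J = +1 (Zolotarev's lemma cross-check).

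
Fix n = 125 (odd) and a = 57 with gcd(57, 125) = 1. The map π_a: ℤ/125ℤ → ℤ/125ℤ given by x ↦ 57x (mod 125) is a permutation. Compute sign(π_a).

-1

Start at x=1: 1 → 57 → 124 → 68 → 1 (one orbit).
Decompose π into cycles: lengths [4, 4, 4, 4, 4, 4, 4, 4, 4, 4, 4, 4, 4, 4, 4, 4, 4, 4, 4, 4, 4, 4, 4, 4, 4, 4, 4, 4, 4, 4, 4, 1] (32 cycles, including the fixed point 0).
sign(π) = (−1)^{n − #cycles} = (−1)^{125−32} = (−1)^93 = -1.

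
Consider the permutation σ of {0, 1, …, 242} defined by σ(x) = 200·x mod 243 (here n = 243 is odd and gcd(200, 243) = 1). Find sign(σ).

-1

Start at x=229: 229 → 116 → 115 → 158 → 10 → 56 → 22 → … (one orbit).
The orbit structure of x ↦ 200x mod 243: 6 orbits of sizes [162, 54, 18, 6, 2, 1].
6 cycles on 243: each ℓ→(−1)^(ℓ−1), product (−1)^237 = -1.
(200|243)_J = -1 (Zolotarev's lemma cross-check).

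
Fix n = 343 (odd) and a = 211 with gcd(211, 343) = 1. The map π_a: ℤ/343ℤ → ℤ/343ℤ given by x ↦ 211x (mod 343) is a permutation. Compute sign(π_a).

+1

Trace 106: π^k(106) = [106, 71, 232, 246, 113, 176, 92] for k=0..6.
π_211 has 19 disjoint cycles with lengths [49, 49, 49, 49, 49, 49, 7, 7, 7, 7, 7, 7, 1, 1, 1, 1, 1, 1, 1] on {0,…,342}.
19 cycles on 343: each ℓ→(−1)^(ℓ−1), product (−1)^324 = +1.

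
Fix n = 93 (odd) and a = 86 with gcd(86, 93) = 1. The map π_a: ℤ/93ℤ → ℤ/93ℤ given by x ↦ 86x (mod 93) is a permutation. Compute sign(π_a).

+1

Start at x=49: 49 → 29 → 76 → 26 → 4 → 65 → 10 → … (one orbit).
Cycle lengths of π_86 on ℤ/93ℤ: [30, 30, 30, 2, 1]; 5 cycles in total.
n − c = 93 − 5 = 88; sign = (−1)^88 = +1.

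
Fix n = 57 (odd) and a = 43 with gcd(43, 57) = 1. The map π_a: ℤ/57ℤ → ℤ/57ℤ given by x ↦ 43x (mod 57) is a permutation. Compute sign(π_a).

+1

Orbit of 49 under x↦43x: [49, 55, 28, 7, 16, 4, 1]… (length divides ord_57(43)).
Cycle type of π: 9×6 + 1×3; total 9 cycles.
With 9 cycles on 57 points, sign = (−1)^{57−9} = +1.
The Jacobi symbol (43|57) = +1 (Zolotarev) agrees.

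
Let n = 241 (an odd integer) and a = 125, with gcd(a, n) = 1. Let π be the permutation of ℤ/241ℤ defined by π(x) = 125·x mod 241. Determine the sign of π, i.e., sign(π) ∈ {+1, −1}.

+1

Orbit of 30 under x↦125x: [30, 135, 5, 143, 41, 64, 47]… (length divides ord_241(125)).
7 cycles of lengths [40, 40, 40, 40, 40, 40, 1].
241 − 7 = 234 transpositions; sign(π) = (−1)^234 = +1.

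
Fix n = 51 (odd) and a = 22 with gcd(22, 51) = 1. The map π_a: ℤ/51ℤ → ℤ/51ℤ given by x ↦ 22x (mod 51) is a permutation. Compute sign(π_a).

-1

Trace 46: π^k(46) = [46, 43, 28, 4, 37, 49, 7] for k=0..6.
Decompose π into cycles: lengths [16, 16, 16, 1, 1, 1] (6 cycles, including the fixed point 0).
sign(π) = (−1)^{n − #cycles} = (−1)^{51−6} = (−1)^45 = -1.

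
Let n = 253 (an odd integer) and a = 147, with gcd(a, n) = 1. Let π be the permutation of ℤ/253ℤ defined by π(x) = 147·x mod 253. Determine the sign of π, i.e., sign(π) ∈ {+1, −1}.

Start at x=100: 100 → 26 → 27 → 174 → 25 → 133 → 70 → … (one orbit).
Cycle type of π: 55×4 + 11×2 + 5×2 + 1; total 9 cycles.
n − c = 253 − 9 = 244; sign = (−1)^244 = +1.

+1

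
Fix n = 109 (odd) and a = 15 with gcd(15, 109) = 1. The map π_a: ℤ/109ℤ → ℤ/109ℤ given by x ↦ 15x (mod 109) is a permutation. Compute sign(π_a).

Start at x=22: 22 → 3 → 45 → 21 → 97 → 38 → 25 → … (one orbit).
Cycle lengths of π_15 on ℤ/109ℤ: [27, 27, 27, 27, 1]; 5 cycles in total.
With 5 cycles on 109 points, sign = (−1)^{109−5} = +1.

+1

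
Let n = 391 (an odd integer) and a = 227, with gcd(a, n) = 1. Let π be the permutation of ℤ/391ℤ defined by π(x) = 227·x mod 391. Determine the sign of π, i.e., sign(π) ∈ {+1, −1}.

Trace 307: π^k(307) = [307, 91, 325, 267, 4, 126, 59] for k=0..6.
π_227 has 5 disjoint cycles with lengths [176, 176, 22, 16, 1] on {0,…,390}.
With 5 cycles on 391 points, sign = (−1)^{391−5} = +1.
(227|391)_J = +1 (Zolotarev's lemma cross-check).

+1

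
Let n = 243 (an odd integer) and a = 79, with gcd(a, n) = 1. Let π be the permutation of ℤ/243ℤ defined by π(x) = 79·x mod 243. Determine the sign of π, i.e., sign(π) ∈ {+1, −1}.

Orbit of 175 under x↦79x: [175, 217, 133, 58, 208, 151, 22]… (length divides ord_243(79)).
The orbit structure of x ↦ 79x mod 243: 11 orbits of sizes [81, 81, 27, 27, 9, 9, 3, 3, 1, 1, 1].
243 − 11 = 232 transpositions; sign(π) = (−1)^232 = +1.
The Jacobi symbol (79|243) = +1 (Zolotarev) agrees.

+1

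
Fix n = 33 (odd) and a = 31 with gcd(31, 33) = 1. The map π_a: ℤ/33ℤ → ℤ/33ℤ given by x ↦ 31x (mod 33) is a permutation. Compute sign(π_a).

+1

Orbit of 16 under x↦31x: [16, 1, 31, 4, 25]… (length divides ord_33(31)).
Cycle type of π: 5×6 + 1×3; total 9 cycles.
Σ(ℓ_i−1) = 33−9 = 24; sign = (−1)^24 = +1.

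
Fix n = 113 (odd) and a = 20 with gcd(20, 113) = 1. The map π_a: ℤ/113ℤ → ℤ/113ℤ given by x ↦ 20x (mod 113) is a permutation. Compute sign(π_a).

-1

Trace 58: π^k(58) = [58, 30, 35, 22, 101, 99, 59] for k=0..6.
The orbit structure of x ↦ 20x mod 113: 2 orbits of sizes [112, 1].
2 cycles on 113: each ℓ→(−1)^(ℓ−1), product (−1)^111 = -1.
Via Zolotarev, sign(π_{20}) = (20|113) = -1.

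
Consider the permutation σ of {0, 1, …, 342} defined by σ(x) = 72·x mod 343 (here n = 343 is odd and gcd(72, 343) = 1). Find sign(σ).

Trace 44: π^k(44) = [44, 81, 1, 72, 39, 64, 149] for k=0..6.
Cycle type of π: 147×2 + 21×2 + 3×2 + 1; total 7 cycles.
With 7 cycles on 343 points, sign = (−1)^{343−7} = +1.
Via Zolotarev, sign(π_{72}) = (72|343) = +1.

+1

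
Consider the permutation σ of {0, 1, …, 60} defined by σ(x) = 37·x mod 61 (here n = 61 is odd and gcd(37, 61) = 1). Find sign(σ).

Orbit of 50 under x↦37x: [50, 20, 8, 52, 33, 1, 37]… (length divides ord_61(37)).
The orbit structure of x ↦ 37x mod 61: 4 orbits of sizes [20, 20, 20, 1].
61 − 4 = 57 transpositions; sign(π) = (−1)^57 = -1.

-1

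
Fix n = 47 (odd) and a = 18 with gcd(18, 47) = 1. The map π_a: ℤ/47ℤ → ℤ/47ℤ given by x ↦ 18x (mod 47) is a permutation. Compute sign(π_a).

+1

Orbit of 25 under x↦18x: [25, 27, 16, 6, 14, 17, 24]… (length divides ord_47(18)).
π_18 has 3 disjoint cycles with lengths [23, 23, 1] on {0,…,46}.
sign(π) = (−1)^{n − #cycles} = (−1)^{47−3} = (−1)^44 = +1.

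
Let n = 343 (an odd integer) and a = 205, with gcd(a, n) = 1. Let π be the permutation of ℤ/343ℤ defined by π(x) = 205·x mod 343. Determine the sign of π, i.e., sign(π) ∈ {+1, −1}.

+1

Trace 197: π^k(197) = [197, 254, 277, 190, 191, 53, 232] for k=0..6.
The orbit structure of x ↦ 205x mod 343: 7 orbits of sizes [147, 147, 21, 21, 3, 3, 1].
Σ(ℓ_i−1) = 343−7 = 336; sign = (−1)^336 = +1.
(205|343)_J = +1 (Zolotarev's lemma cross-check).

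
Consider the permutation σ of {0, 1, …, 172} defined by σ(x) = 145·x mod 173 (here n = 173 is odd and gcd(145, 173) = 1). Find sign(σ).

Orbit of 45 under x↦145x: [45, 124, 161, 163, 107, 118, 156]… (length divides ord_173(145)).
π_145 has 2 disjoint cycles with lengths [172, 1] on {0,…,172}.
n − c = 173 − 2 = 171; sign = (−1)^171 = -1.

-1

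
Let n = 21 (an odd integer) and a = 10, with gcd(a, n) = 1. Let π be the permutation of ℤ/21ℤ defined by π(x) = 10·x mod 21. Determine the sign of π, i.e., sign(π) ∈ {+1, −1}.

-1

Trace 1: π^k(1) = [1, 10, 16, 13, 4, 19] for k=0..5.
π_10 has 6 disjoint cycles with lengths [6, 6, 6, 1, 1, 1] on {0,…,20}.
n − c = 21 − 6 = 15; sign = (−1)^15 = -1.
Via Zolotarev, sign(π_{10}) = (10|21) = -1.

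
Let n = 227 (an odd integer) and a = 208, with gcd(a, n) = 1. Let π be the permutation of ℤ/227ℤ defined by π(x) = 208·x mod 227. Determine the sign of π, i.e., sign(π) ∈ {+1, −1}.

Trace 156: π^k(156) = [156, 214, 20, 74, 183, 155, 6] for k=0..6.
Cycle lengths of π_208 on ℤ/227ℤ: [226, 1]; 2 cycles in total.
With 2 cycles on 227 points, sign = (−1)^{227−2} = -1.

-1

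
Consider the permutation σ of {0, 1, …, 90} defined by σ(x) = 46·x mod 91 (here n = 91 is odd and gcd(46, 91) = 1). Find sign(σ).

-1

Trace 4: π^k(4) = [4, 2, 1, 46, 23, 57, 74] for k=0..6.
Decompose π into cycles: lengths [12, 12, 12, 12, 12, 12, 12, 3, 3, 1] (10 cycles, including the fixed point 0).
n − c = 91 − 10 = 81; sign = (−1)^81 = -1.
Check: (46/91) = -1 by Zolotarev.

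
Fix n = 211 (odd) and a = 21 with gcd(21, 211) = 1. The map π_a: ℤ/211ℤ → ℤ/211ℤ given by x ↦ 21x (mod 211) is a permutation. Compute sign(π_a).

Trace 137: π^k(137) = [137, 134, 71, 14, 83, 55, 100] for k=0..6.
Decompose π into cycles: lengths [15, 15, 15, 15, 15, 15, 15, 15, 15, 15, 15, 15, 15, 15, 1] (15 cycles, including the fixed point 0).
15 cycles on 211: each ℓ→(−1)^(ℓ−1), product (−1)^196 = +1.
Via Zolotarev, sign(π_{21}) = (21|211) = +1.

+1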